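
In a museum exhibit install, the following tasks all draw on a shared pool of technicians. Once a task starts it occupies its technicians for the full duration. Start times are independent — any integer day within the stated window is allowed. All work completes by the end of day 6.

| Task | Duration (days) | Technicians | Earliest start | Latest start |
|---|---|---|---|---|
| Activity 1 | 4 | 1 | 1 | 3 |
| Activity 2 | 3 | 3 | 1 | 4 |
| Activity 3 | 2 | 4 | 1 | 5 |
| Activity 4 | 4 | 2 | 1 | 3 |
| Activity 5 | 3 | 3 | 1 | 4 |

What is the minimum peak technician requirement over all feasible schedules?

7

Early-start (Activity 1@1, Activity 2@1, Activity 3@1, Activity 4@1, Activity 5@1) gives peak 13: d1:13  d2:13  d3:9  d4:3  d5:0  d6:0.
Shift Activity 3→5, Activity 5→4.
Schedule Activity 1@1, Activity 2@1, Activity 3@5, Activity 4@1, Activity 5@4: d1:6  d2:6  d3:6  d4:6  d5:7  d6:7 — peak 7.
Total technician-days = 38 over 6 days ⇒ peak ≥ ⌈38/6⌉ = 7, so 7 is optimal.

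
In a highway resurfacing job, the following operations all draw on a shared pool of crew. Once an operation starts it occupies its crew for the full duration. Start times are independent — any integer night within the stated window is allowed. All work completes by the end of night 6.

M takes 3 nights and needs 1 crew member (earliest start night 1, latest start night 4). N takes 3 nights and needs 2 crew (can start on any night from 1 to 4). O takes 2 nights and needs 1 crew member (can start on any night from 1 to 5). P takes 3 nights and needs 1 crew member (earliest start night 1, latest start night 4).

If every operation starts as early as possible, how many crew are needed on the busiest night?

Early-start schedule: M@1, N@1, O@1, P@1.
Load per night: night 1: 5, night 2: 5, night 3: 4, night 4: 0, night 5: 0, night 6: 0.
Peak is 5.

5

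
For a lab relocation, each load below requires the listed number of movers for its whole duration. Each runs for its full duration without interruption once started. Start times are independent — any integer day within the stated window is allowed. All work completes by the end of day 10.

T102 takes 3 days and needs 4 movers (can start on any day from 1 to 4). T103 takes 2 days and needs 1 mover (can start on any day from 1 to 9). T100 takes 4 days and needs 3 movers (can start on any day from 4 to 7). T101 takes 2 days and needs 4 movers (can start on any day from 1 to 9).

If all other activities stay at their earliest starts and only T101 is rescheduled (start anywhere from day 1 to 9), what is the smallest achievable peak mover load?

5

T101@1: d1:9  d2:9  d3:4  d4:3  d5:3  d6:3  d7:3  d8:0  d9:0  d10:0 → peak 9
T101@2: d1:5  d2:9  d3:8  d4:3  d5:3  d6:3  d7:3  d8:0  d9:0  d10:0 → peak 9
T101@3: d1:5  d2:5  d3:8  d4:7  d5:3  d6:3  d7:3  d8:0  d9:0  d10:0 → peak 8
T101@4: d1:5  d2:5  d3:4  d4:7  d5:7  d6:3  d7:3  d8:0  d9:0  d10:0 → peak 7
T101@5: d1:5  d2:5  d3:4  d4:3  d5:7  d6:7  d7:3  d8:0  d9:0  d10:0 → peak 7
T101@6: d1:5  d2:5  d3:4  d4:3  d5:3  d6:7  d7:7  d8:0  d9:0  d10:0 → peak 7
T101@7: d1:5  d2:5  d3:4  d4:3  d5:3  d6:3  d7:7  d8:4  d9:0  d10:0 → peak 7
T101@8: d1:5  d2:5  d3:4  d4:3  d5:3  d6:3  d7:3  d8:4  d9:4  d10:0 → peak 5
T101@9: d1:5  d2:5  d3:4  d4:3  d5:3  d6:3  d7:3  d8:0  d9:4  d10:4 → peak 5
Best is T101@8, peak 5.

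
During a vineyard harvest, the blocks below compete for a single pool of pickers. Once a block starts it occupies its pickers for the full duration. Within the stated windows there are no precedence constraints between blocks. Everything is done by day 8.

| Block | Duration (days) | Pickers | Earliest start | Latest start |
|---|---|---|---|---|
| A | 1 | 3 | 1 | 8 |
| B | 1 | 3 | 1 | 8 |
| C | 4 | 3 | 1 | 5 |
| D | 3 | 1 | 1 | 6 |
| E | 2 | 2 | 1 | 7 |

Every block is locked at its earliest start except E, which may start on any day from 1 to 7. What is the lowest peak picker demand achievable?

10

E@1: d1:12  d2:6  d3:4  d4:3  d5:0  d6:0  d7:0  d8:0 → peak 12
E@2: d1:10  d2:6  d3:6  d4:3  d5:0  d6:0  d7:0  d8:0 → peak 10
E@3: d1:10  d2:4  d3:6  d4:5  d5:0  d6:0  d7:0  d8:0 → peak 10
E@4: d1:10  d2:4  d3:4  d4:5  d5:2  d6:0  d7:0  d8:0 → peak 10
E@5: d1:10  d2:4  d3:4  d4:3  d5:2  d6:2  d7:0  d8:0 → peak 10
E@6: d1:10  d2:4  d3:4  d4:3  d5:0  d6:2  d7:2  d8:0 → peak 10
E@7: d1:10  d2:4  d3:4  d4:3  d5:0  d6:0  d7:2  d8:2 → peak 10
Best is E@2, peak 10.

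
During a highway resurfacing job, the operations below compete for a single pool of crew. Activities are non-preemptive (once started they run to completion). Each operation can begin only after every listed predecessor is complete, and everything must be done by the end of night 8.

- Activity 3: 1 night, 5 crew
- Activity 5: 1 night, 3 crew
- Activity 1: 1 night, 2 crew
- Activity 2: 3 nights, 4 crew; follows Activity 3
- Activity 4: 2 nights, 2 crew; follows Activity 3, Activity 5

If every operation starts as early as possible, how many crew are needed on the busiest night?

10

Early-start schedule: Activity 3@1, Activity 5@1, Activity 1@1, Activity 2@2, Activity 4@2.
Load per night: night 1: 10, night 2: 6, night 3: 6, night 4: 4, night 5: 0, night 6: 0, night 7: 0, night 8: 0.
Peak is 10.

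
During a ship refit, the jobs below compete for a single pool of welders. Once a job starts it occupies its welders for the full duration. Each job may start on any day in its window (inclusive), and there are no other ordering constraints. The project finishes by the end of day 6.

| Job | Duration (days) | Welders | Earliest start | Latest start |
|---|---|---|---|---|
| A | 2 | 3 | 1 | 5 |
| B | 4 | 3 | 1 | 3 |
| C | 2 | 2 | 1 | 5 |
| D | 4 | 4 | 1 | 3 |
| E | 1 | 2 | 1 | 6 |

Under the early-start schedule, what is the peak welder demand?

Early-start schedule: A@1, B@1, C@1, D@1, E@1.
Load per day: day 1: 14, day 2: 12, day 3: 7, day 4: 7, day 5: 0, day 6: 0.
Peak is 14.

14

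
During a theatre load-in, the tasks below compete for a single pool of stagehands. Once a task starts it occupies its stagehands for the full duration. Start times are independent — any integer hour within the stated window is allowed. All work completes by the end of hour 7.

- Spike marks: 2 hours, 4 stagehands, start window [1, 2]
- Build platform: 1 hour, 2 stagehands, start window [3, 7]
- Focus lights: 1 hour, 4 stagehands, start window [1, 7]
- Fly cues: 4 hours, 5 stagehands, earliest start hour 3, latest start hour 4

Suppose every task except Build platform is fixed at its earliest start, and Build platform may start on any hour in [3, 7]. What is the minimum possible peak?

Build platform@3: h1:8  h2:4  h3:7  h4:5  h5:5  h6:5  h7:0 → peak 8
Build platform@4: h1:8  h2:4  h3:5  h4:7  h5:5  h6:5  h7:0 → peak 8
Build platform@5: h1:8  h2:4  h3:5  h4:5  h5:7  h6:5  h7:0 → peak 8
Build platform@6: h1:8  h2:4  h3:5  h4:5  h5:5  h6:7  h7:0 → peak 8
Build platform@7: h1:8  h2:4  h3:5  h4:5  h5:5  h6:5  h7:2 → peak 8
Best is Build platform@3, peak 8.

8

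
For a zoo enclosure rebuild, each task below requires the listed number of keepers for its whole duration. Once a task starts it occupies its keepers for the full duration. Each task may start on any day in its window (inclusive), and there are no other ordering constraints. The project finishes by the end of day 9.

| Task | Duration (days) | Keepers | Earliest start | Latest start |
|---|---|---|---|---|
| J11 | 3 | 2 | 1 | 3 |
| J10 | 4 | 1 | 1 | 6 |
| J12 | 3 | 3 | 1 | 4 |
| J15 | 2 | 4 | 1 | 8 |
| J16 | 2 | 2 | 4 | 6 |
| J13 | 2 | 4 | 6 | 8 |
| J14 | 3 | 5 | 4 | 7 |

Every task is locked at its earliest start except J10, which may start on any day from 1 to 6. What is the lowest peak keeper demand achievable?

10

J10@1: d1:10  d2:10  d3:6  d4:8  d5:7  d6:9  d7:4  d8:0  d9:0 → peak 10
J10@2: d1:9  d2:10  d3:6  d4:8  d5:8  d6:9  d7:4  d8:0  d9:0 → peak 10
J10@3: d1:9  d2:9  d3:6  d4:8  d5:8  d6:10  d7:4  d8:0  d9:0 → peak 10
J10@4: d1:9  d2:9  d3:5  d4:8  d5:8  d6:10  d7:5  d8:0  d9:0 → peak 10
J10@5: d1:9  d2:9  d3:5  d4:7  d5:8  d6:10  d7:5  d8:1  d9:0 → peak 10
J10@6: d1:9  d2:9  d3:5  d4:7  d5:7  d6:10  d7:5  d8:1  d9:1 → peak 10
Best is J10@1, peak 10.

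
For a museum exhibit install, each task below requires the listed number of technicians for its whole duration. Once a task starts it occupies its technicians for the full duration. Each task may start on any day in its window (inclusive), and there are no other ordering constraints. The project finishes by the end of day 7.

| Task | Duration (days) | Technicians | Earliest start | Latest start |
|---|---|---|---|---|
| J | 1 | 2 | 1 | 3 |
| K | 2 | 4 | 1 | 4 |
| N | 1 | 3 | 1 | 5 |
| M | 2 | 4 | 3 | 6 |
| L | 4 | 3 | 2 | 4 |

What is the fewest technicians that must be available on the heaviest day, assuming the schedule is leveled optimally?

7

Early-start (J@1, K@1, N@1, M@3, L@2) gives peak 9: d1:9  d2:7  d3:7  d4:7  d5:3  d6:0  d7:0.
Shift N→2, L→3.
Schedule J@1, K@1, N@2, M@3, L@3: d1:6  d2:7  d3:7  d4:7  d5:3  d6:3  d7:0 — peak 7.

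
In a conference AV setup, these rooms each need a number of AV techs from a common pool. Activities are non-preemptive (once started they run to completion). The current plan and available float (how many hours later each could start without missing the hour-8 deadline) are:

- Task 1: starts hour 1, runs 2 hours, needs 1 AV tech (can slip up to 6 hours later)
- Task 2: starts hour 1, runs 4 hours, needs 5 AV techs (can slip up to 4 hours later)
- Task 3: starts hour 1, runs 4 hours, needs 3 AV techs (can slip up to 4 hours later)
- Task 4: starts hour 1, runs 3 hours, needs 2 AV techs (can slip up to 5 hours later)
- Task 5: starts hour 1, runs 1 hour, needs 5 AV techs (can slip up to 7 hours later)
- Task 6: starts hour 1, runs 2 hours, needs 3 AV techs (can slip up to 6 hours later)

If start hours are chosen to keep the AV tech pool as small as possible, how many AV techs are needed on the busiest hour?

8

Early-start (Task 1@1, Task 2@1, Task 3@1, Task 4@1, Task 5@1, Task 6@1) gives peak 19: h1:19  h2:14  h3:10  h4:8  h5:0  h6:0  h7:0  h8:0.
Shift Task 3→3, Task 4→5, Task 5→7, Task 6→5.
Schedule Task 1@1, Task 2@1, Task 3@3, Task 4@5, Task 5@7, Task 6@5: h1:6  h2:6  h3:8  h4:8  h5:8  h6:8  h7:7  h8:0 — peak 8.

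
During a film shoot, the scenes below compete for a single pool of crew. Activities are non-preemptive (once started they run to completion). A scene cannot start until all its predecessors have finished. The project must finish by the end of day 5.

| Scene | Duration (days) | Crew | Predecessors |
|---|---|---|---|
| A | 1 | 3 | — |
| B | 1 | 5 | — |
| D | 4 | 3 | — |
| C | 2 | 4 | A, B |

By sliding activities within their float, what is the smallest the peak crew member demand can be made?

7

Early-start (A@1, B@1, D@1, C@2) gives peak 11: d1:11  d2:7  d3:7  d4:3  d5:0.
Shift A→2, D→2, C→3.
Schedule A@2, B@1, D@2, C@3: d1:5  d2:6  d3:7  d4:7  d5:3 — peak 7.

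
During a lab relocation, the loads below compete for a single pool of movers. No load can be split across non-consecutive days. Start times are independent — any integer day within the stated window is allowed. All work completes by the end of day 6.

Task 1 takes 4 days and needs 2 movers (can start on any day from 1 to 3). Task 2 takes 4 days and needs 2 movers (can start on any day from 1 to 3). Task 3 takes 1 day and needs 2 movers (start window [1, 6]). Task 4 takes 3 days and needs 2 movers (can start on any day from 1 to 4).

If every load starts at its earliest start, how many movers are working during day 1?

8

At early start, day 1 has: Task 1, Task 2, Task 3, Task 4.
Demand: 2 + 2 + 2 + 2 = 8.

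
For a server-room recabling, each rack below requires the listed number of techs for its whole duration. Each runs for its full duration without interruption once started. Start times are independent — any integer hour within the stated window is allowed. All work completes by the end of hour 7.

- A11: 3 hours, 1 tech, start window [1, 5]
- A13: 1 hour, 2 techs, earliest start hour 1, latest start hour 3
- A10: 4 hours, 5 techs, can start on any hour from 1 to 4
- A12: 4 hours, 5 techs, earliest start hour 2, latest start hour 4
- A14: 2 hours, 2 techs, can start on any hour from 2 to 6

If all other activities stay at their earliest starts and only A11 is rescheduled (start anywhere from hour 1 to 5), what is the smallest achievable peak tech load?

12

A11@1: h1:8  h2:13  h3:13  h4:10  h5:5  h6:0  h7:0 → peak 13
A11@2: h1:7  h2:13  h3:13  h4:11  h5:5  h6:0  h7:0 → peak 13
A11@3: h1:7  h2:12  h3:13  h4:11  h5:6  h6:0  h7:0 → peak 13
A11@4: h1:7  h2:12  h3:12  h4:11  h5:6  h6:1  h7:0 → peak 12
A11@5: h1:7  h2:12  h3:12  h4:10  h5:6  h6:1  h7:1 → peak 12
Best is A11@4, peak 12.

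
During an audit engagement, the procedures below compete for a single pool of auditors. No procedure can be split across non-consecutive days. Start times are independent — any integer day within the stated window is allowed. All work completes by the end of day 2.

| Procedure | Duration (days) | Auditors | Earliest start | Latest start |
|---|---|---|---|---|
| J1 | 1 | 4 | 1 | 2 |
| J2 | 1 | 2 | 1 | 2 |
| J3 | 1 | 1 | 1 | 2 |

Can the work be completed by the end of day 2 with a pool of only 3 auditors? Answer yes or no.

Total auditor-days = 7; over 2 days the average is 7/2 > 3, so some day must exceed 3.

no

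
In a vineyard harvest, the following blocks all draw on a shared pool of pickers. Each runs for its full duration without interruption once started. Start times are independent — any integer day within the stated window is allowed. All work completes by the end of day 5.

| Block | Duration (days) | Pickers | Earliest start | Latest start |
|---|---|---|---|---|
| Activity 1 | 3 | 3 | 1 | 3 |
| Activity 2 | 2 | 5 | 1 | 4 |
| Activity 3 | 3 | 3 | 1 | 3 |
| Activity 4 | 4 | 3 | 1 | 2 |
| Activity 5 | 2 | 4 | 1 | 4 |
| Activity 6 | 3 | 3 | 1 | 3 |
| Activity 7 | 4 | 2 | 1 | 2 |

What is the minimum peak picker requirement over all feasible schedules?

Early-start (Activity 1@1, Activity 2@1, Activity 3@1, Activity 4@1, Activity 5@1, Activity 6@1, Activity 7@1) gives peak 23: d1:23  d2:23  d3:14  d4:5  d5:0.
Shift Activity 2→4, Activity 5→4.
Schedule Activity 1@1, Activity 2@4, Activity 3@1, Activity 4@1, Activity 5@4, Activity 6@1, Activity 7@1: d1:14  d2:14  d3:14  d4:14  d5:9 — peak 14.

14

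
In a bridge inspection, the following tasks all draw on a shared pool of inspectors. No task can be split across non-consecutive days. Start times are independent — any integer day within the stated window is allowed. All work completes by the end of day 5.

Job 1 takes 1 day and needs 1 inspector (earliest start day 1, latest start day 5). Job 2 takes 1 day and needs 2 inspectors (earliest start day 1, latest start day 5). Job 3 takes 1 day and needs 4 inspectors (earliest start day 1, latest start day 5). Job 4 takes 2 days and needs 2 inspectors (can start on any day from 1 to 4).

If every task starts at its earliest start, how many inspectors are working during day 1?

9

At early start, day 1 has: Job 1, Job 2, Job 3, Job 4.
Demand: 1 + 2 + 4 + 2 = 9.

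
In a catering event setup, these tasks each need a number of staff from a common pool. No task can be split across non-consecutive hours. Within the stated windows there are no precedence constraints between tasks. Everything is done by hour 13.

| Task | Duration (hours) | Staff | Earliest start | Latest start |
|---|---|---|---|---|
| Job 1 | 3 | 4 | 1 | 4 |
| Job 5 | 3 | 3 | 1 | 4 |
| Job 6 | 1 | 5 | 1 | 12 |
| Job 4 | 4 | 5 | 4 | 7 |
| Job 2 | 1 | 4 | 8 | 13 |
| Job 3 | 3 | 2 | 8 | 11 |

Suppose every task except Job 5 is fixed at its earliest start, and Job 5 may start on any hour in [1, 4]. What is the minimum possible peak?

Job 5@1: h1:12  h2:7  h3:7  h4:5  h5:5  h6:5  h7:5  h8:6  h9:2  h10:2  h11:0  h12:0  h13:0 → peak 12
Job 5@2: h1:9  h2:7  h3:7  h4:8  h5:5  h6:5  h7:5  h8:6  h9:2  h10:2  h11:0  h12:0  h13:0 → peak 9
Job 5@3: h1:9  h2:4  h3:7  h4:8  h5:8  h6:5  h7:5  h8:6  h9:2  h10:2  h11:0  h12:0  h13:0 → peak 9
Job 5@4: h1:9  h2:4  h3:4  h4:8  h5:8  h6:8  h7:5  h8:6  h9:2  h10:2  h11:0  h12:0  h13:0 → peak 9
Best is Job 5@2, peak 9.

9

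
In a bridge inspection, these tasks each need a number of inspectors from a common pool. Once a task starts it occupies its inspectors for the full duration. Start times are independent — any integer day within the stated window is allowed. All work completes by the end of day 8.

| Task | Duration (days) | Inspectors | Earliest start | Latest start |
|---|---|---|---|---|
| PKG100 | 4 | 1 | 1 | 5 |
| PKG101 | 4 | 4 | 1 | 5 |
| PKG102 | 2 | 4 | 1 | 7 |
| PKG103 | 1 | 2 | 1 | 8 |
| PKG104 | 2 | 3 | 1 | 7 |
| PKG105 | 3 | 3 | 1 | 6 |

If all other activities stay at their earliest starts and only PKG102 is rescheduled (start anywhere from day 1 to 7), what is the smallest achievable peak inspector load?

13

PKG102@1: d1:17  d2:15  d3:8  d4:5  d5:0  d6:0  d7:0  d8:0 → peak 17
PKG102@2: d1:13  d2:15  d3:12  d4:5  d5:0  d6:0  d7:0  d8:0 → peak 15
PKG102@3: d1:13  d2:11  d3:12  d4:9  d5:0  d6:0  d7:0  d8:0 → peak 13
PKG102@4: d1:13  d2:11  d3:8  d4:9  d5:4  d6:0  d7:0  d8:0 → peak 13
PKG102@5: d1:13  d2:11  d3:8  d4:5  d5:4  d6:4  d7:0  d8:0 → peak 13
PKG102@6: d1:13  d2:11  d3:8  d4:5  d5:0  d6:4  d7:4  d8:0 → peak 13
PKG102@7: d1:13  d2:11  d3:8  d4:5  d5:0  d6:0  d7:4  d8:4 → peak 13
Best is PKG102@3, peak 13.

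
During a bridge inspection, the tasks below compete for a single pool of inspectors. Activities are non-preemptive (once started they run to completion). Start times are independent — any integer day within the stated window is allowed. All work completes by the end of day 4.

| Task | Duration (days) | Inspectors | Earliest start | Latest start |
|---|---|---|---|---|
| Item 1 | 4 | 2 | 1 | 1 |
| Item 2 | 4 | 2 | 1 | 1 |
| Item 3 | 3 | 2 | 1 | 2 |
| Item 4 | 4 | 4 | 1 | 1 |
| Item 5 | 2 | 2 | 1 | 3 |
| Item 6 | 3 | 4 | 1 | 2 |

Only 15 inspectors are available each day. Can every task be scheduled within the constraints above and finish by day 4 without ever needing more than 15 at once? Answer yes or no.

The minimum achievable peak is 16; 15 < 16, so no feasible schedule stays within the cap.

no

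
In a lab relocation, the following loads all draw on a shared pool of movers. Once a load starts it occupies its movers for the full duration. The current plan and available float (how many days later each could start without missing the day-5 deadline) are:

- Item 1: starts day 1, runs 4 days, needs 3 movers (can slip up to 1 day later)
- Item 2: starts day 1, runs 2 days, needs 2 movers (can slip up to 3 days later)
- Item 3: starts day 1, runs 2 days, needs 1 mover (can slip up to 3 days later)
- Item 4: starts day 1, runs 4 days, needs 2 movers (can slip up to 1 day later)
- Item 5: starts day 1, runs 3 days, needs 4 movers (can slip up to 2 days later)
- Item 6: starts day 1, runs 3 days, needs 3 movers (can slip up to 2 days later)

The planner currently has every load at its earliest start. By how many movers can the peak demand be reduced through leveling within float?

Early-start peak: d1:15  d2:15  d3:12  d4:5  d5:0 ⇒ 15.
Leveled (Item 1@1, Item 2@1, Item 3@1, Item 4@1, Item 5@1, Item 6@3): d1:12  d2:12  d3:12  d4:8  d5:3 ⇒ 12.
Reduction 15 − 12 = 3.

3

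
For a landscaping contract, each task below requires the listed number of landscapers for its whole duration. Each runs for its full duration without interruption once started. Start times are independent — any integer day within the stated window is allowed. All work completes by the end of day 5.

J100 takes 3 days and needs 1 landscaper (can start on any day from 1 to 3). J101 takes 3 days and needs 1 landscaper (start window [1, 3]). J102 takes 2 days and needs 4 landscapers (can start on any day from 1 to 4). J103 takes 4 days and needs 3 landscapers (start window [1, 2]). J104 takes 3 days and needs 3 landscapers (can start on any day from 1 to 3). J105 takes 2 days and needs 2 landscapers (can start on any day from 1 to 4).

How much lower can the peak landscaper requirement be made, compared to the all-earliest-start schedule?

Early-start peak: d1:14  d2:14  d3:8  d4:3  d5:0 ⇒ 14.
Leveled (J100@1, J101@1, J102@1, J103@1, J104@3, J105@4): d1:9  d2:9  d3:8  d4:8  d5:5 ⇒ 9.
Reduction 14 − 9 = 5.

5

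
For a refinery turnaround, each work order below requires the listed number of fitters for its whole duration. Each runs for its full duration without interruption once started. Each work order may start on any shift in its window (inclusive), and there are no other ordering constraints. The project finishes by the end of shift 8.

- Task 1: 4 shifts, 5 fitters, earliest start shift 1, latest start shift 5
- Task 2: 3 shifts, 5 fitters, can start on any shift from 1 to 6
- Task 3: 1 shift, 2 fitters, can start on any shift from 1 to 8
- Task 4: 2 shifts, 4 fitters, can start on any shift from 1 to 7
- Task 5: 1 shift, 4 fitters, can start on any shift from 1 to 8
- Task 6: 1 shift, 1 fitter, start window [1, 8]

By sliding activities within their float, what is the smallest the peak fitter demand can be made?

Early-start (Task 1@1, Task 2@1, Task 3@1, Task 4@1, Task 5@1, Task 6@1) gives peak 21: s1:21  s2:14  s3:10  s4:5  s5:0  s6:0  s7:0  s8:0.
Shift Task 2→5, Task 4→2, Task 5→4.
Schedule Task 1@1, Task 2@5, Task 3@1, Task 4@2, Task 5@4, Task 6@1: s1:8  s2:9  s3:9  s4:9  s5:5  s6:5  s7:5  s8:0 — peak 9.

9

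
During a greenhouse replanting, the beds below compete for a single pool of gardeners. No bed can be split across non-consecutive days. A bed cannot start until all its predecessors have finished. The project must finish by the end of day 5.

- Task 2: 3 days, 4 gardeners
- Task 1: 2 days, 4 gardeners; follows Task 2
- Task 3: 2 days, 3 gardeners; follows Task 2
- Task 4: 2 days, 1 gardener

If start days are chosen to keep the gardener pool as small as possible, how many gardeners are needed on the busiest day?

Schedule Task 2@1, Task 1@4, Task 3@4, Task 4@1: d1:5  d2:5  d3:4  d4:7  d5:7 — peak 7.
No arrangement of the 4 feasible schedules does better.

7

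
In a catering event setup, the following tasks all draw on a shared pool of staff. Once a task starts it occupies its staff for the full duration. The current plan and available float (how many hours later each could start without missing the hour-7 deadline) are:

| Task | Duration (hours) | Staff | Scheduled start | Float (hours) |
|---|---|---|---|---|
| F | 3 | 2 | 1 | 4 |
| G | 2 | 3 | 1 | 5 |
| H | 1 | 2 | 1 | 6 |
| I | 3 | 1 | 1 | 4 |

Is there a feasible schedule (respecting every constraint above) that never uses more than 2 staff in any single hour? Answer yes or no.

no

Total staffer-hours = 17; over 7 hours the average is 17/7 > 2, so some hour must exceed 2.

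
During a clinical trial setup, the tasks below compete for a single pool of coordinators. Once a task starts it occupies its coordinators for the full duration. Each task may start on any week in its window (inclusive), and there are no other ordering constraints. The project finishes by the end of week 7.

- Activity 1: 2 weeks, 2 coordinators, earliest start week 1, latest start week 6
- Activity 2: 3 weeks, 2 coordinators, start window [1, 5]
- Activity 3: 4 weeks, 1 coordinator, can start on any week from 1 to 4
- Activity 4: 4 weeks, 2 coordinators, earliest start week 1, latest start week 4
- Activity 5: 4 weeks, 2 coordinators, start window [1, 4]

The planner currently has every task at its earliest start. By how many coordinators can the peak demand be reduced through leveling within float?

Early-start peak: w1:9  w2:9  w3:7  w4:5  w5:0  w6:0  w7:0 ⇒ 9.
Leveled (Activity 1@1, Activity 2@1, Activity 3@1, Activity 4@3, Activity 5@4): w1:5  w2:5  w3:5  w4:5  w5:4  w6:4  w7:2 ⇒ 5.
Reduction 9 − 5 = 4.

4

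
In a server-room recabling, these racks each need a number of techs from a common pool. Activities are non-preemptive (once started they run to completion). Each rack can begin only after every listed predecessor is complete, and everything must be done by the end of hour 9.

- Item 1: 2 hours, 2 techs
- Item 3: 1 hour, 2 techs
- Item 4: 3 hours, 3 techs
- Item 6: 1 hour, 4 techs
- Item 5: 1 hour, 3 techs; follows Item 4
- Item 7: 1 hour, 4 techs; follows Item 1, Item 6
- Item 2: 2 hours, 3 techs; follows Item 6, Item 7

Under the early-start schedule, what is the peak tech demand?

11

Early-start schedule: Item 1@1, Item 3@1, Item 4@1, Item 6@1, Item 5@4, Item 7@3, Item 2@4.
Load per hour: hour 1: 11, hour 2: 5, hour 3: 7, hour 4: 6, hour 5: 3, hour 6: 0, hour 7: 0, hour 8: 0, hour 9: 0.
Peak is 11.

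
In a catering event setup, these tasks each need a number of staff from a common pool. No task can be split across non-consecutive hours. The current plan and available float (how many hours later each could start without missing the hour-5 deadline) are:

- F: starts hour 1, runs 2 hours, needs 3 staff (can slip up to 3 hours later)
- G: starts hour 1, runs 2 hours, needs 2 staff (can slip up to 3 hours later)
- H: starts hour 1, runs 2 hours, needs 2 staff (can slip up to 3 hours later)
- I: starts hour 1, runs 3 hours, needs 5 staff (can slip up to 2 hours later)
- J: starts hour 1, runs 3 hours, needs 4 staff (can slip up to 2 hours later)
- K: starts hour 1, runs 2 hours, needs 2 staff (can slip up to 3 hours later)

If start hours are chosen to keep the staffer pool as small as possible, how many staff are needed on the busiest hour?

Early-start (F@1, G@1, H@1, I@1, J@1, K@1) gives peak 18: h1:18  h2:18  h3:9  h4:0  h5:0.
Shift I→3, J→3.
Schedule F@1, G@1, H@1, I@3, J@3, K@1: h1:9  h2:9  h3:9  h4:9  h5:9 — peak 9.
Total staffer-hours = 45 over 5 hours ⇒ peak ≥ ⌈45/5⌉ = 9, so 9 is optimal.

9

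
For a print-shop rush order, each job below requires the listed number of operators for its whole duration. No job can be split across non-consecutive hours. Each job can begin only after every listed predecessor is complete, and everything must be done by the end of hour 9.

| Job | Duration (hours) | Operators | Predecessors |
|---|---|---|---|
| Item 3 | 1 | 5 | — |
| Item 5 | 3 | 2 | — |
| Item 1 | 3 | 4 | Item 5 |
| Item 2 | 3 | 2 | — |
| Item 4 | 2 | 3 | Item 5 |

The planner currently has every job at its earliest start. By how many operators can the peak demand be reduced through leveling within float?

Early-start peak: h1:9  h2:4  h3:4  h4:7  h5:7  h6:4  h7:0  h8:0  h9:0 ⇒ 9.
Leveled (Item 3@1, Item 5@2, Item 1@5, Item 2@2, Item 4@8): h1:5  h2:4  h3:4  h4:4  h5:4  h6:4  h7:4  h8:3  h9:3 ⇒ 5.
Reduction 9 − 5 = 4.

4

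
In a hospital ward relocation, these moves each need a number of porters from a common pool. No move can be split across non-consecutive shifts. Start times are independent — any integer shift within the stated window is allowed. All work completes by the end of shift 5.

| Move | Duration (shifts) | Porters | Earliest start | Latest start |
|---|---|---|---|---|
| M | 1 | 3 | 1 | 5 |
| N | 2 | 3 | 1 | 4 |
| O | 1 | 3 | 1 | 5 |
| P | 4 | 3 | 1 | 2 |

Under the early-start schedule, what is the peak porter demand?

12

Early-start schedule: M@1, N@1, O@1, P@1.
Load per shift: shift 1: 12, shift 2: 6, shift 3: 3, shift 4: 3, shift 5: 0.
Peak is 12.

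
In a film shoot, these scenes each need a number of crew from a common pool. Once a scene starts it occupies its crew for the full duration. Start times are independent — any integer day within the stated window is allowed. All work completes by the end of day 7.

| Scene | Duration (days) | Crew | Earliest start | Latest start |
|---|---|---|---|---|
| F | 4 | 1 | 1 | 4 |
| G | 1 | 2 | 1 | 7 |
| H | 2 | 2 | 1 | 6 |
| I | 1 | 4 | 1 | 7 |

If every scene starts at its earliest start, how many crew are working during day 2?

At early start, day 2 has: F, H.
Demand: 1 + 2 = 3.

3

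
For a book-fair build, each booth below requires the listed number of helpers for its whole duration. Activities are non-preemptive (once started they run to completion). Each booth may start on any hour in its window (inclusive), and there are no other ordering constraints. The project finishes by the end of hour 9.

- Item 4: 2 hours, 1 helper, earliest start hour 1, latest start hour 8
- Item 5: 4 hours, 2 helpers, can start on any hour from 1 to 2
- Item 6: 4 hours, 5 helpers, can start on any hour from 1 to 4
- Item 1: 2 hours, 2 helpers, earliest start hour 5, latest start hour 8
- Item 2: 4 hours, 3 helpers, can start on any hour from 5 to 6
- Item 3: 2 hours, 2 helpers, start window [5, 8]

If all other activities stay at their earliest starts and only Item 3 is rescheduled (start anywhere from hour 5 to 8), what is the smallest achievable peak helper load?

Item 3@5: h1:8  h2:8  h3:7  h4:7  h5:7  h6:7  h7:3  h8:3  h9:0 → peak 8
Item 3@6: h1:8  h2:8  h3:7  h4:7  h5:5  h6:7  h7:5  h8:3  h9:0 → peak 8
Item 3@7: h1:8  h2:8  h3:7  h4:7  h5:5  h6:5  h7:5  h8:5  h9:0 → peak 8
Item 3@8: h1:8  h2:8  h3:7  h4:7  h5:5  h6:5  h7:3  h8:5  h9:2 → peak 8
Best is Item 3@5, peak 8.

8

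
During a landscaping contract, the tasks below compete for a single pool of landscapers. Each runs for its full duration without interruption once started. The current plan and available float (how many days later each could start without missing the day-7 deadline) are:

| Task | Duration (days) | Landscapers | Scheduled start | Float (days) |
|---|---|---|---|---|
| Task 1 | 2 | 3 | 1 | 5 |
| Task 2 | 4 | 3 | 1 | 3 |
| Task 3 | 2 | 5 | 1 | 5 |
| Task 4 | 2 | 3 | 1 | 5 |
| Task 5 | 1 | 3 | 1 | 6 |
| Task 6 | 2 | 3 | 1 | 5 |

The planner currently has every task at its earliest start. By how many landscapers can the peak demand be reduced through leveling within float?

Early-start peak: d1:20  d2:17  d3:3  d4:3  d5:0  d6:0  d7:0 ⇒ 20.
Leveled (Task 1@1, Task 2@1, Task 3@3, Task 4@5, Task 5@5, Task 6@6): d1:6  d2:6  d3:8  d4:8  d5:6  d6:6  d7:3 ⇒ 8.
Reduction 20 − 8 = 12.

12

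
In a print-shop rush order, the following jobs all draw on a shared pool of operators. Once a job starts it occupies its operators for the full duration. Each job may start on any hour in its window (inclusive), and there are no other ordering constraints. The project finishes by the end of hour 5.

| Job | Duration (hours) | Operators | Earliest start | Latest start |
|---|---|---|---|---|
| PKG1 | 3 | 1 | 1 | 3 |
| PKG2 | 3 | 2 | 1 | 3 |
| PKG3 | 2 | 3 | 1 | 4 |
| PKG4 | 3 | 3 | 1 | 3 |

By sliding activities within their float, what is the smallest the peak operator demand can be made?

6

Early-start (PKG1@1, PKG2@1, PKG3@1, PKG4@1) gives peak 9: h1:9  h2:9  h3:6  h4:0  h5:0.
Shift PKG4→3.
Schedule PKG1@1, PKG2@1, PKG3@1, PKG4@3: h1:6  h2:6  h3:6  h4:3  h5:3 — peak 6.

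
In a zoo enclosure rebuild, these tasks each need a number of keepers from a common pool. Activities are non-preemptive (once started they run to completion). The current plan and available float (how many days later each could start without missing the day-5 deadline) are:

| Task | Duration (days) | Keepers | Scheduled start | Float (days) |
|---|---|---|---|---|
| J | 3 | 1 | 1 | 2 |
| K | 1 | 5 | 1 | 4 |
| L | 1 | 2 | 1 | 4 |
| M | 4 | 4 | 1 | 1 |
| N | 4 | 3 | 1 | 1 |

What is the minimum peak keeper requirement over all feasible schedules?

8

Early-start (J@1, K@1, L@1, M@1, N@1) gives peak 15: d1:15  d2:8  d3:8  d4:7  d5:0.
Shift M→2, N→2.
Schedule J@1, K@1, L@1, M@2, N@2: d1:8  d2:8  d3:8  d4:7  d5:7 — peak 8.
Total keeper-days = 38 over 5 days ⇒ peak ≥ ⌈38/5⌉ = 8, so 8 is optimal.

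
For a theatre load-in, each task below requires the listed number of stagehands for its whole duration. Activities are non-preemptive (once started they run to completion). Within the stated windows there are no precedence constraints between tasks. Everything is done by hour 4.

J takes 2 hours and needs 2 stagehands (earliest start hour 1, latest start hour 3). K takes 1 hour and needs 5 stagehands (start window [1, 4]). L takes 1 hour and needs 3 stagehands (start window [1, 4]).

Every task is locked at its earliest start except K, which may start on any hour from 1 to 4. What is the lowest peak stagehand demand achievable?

K@1: h1:10  h2:2  h3:0  h4:0 → peak 10
K@2: h1:5  h2:7  h3:0  h4:0 → peak 7
K@3: h1:5  h2:2  h3:5  h4:0 → peak 5
K@4: h1:5  h2:2  h3:0  h4:5 → peak 5
Best is K@3, peak 5.

5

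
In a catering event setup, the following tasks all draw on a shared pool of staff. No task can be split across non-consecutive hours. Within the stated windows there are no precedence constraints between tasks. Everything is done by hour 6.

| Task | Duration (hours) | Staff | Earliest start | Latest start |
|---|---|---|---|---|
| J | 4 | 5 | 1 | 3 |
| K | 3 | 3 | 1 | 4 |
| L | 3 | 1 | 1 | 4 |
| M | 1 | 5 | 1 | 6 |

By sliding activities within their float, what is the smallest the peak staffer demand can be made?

8

Early-start (J@1, K@1, L@1, M@1) gives peak 14: h1:14  h2:9  h3:9  h4:5  h5:0  h6:0.
Shift L→4, M→5.
Schedule J@1, K@1, L@4, M@5: h1:8  h2:8  h3:8  h4:6  h5:6  h6:1 — peak 8.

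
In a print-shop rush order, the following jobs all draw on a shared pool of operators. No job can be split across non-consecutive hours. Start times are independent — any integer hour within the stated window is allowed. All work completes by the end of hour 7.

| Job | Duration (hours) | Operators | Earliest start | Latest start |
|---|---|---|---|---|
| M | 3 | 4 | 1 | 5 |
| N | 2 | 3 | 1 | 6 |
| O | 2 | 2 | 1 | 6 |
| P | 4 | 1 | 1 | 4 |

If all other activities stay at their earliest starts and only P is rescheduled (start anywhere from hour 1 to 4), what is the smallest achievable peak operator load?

P@1: h1:10  h2:10  h3:5  h4:1  h5:0  h6:0  h7:0 → peak 10
P@2: h1:9  h2:10  h3:5  h4:1  h5:1  h6:0  h7:0 → peak 10
P@3: h1:9  h2:9  h3:5  h4:1  h5:1  h6:1  h7:0 → peak 9
P@4: h1:9  h2:9  h3:4  h4:1  h5:1  h6:1  h7:1 → peak 9
Best is P@3, peak 9.

9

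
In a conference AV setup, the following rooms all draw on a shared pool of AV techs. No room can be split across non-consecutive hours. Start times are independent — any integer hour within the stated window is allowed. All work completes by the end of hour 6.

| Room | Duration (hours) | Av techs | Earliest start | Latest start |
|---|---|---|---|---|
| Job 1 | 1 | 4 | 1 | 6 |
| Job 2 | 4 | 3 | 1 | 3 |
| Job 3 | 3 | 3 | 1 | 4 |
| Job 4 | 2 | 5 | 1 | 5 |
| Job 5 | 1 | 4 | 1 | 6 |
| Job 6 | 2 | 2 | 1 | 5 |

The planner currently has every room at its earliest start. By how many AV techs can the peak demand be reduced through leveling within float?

13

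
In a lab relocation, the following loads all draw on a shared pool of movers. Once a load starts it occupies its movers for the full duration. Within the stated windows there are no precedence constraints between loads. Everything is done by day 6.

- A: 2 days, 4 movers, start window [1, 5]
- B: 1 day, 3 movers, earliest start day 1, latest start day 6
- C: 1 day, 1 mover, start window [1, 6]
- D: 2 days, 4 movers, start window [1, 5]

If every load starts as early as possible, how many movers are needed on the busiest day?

Early-start schedule: A@1, B@1, C@1, D@1.
Load per day: day 1: 12, day 2: 8, day 3: 0, day 4: 0, day 5: 0, day 6: 0.
Peak is 12.

12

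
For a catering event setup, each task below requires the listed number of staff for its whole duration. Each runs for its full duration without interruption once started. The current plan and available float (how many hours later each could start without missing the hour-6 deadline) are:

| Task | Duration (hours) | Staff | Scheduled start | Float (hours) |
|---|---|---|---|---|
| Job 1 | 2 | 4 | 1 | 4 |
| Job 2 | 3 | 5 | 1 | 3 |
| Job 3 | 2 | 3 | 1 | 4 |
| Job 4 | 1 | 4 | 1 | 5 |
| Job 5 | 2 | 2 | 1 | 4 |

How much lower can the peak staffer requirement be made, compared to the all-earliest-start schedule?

11

Early-start peak: h1:18  h2:14  h3:5  h4:0  h5:0  h6:0 ⇒ 18.
Leveled (Job 1@1, Job 2@3, Job 3@1, Job 4@6, Job 5@3): h1:7  h2:7  h3:7  h4:7  h5:5  h6:4 ⇒ 7.
Reduction 18 − 7 = 11.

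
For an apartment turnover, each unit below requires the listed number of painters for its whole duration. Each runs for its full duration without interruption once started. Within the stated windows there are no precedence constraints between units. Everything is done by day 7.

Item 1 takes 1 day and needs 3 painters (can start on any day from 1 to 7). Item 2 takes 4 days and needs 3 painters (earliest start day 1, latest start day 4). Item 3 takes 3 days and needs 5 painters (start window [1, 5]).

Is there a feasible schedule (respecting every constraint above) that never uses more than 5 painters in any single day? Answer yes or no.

no

The minimum achievable peak is 6; 5 < 6, so no feasible schedule stays within the cap.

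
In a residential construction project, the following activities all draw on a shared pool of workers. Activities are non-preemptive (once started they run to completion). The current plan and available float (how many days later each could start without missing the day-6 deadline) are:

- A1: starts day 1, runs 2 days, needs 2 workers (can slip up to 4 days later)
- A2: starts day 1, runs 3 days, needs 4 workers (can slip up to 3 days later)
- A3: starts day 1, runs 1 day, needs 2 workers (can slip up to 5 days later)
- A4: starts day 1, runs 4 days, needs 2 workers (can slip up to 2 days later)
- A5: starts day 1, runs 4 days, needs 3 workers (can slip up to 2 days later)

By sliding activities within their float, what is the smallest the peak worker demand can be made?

Early-start (A1@1, A2@1, A3@1, A4@1, A5@1) gives peak 13: d1:13  d2:11  d3:9  d4:5  d5:0  d6:0.
Shift A4→2, A5→3.
Schedule A1@1, A2@1, A3@1, A4@2, A5@3: d1:8  d2:8  d3:9  d4:5  d5:5  d6:3 — peak 9.

9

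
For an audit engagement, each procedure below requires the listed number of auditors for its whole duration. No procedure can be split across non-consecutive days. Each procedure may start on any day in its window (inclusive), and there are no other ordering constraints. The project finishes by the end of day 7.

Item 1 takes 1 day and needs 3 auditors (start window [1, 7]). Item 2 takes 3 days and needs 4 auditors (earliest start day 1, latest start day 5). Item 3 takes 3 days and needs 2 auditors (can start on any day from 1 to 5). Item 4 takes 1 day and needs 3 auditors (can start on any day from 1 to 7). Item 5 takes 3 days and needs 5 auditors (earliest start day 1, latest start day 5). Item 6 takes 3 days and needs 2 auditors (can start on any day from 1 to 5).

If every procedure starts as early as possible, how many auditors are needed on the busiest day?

19

Early-start schedule: Item 1@1, Item 2@1, Item 3@1, Item 4@1, Item 5@1, Item 6@1.
Load per day: day 1: 19, day 2: 13, day 3: 13, day 4: 0, day 5: 0, day 6: 0, day 7: 0.
Peak is 19.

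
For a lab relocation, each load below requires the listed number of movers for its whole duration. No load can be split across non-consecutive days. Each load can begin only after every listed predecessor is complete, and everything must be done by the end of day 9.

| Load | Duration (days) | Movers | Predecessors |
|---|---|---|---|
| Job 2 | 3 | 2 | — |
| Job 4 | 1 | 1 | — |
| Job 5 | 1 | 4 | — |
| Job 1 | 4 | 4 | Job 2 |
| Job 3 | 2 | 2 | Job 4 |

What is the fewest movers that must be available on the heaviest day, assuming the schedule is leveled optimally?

Early-start (Job 2@1, Job 4@1, Job 5@1, Job 1@4, Job 3@2) gives peak 7: d1:7  d2:4  d3:4  d4:4  d5:4  d6:4  d7:4  d8:0  d9:0.
Shift Job 5→4, Job 1→5.
Schedule Job 2@1, Job 4@1, Job 5@4, Job 1@5, Job 3@2: d1:3  d2:4  d3:4  d4:4  d5:4  d6:4  d7:4  d8:4  d9:0 — peak 4.
Total mover-days = 31 over 9 days ⇒ peak ≥ ⌈31/9⌉ = 4, so 4 is optimal.

4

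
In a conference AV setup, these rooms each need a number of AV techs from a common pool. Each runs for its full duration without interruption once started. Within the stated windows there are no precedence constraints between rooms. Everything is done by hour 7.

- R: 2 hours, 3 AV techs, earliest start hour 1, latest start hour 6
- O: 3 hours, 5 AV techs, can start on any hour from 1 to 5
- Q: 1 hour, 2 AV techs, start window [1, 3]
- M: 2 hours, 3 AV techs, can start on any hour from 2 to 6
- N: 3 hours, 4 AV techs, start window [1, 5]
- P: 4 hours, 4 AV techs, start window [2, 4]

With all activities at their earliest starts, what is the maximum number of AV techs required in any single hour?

19

Early-start schedule: R@1, O@1, Q@1, M@2, N@1, P@2.
Load per hour: hour 1: 14, hour 2: 19, hour 3: 16, hour 4: 4, hour 5: 4, hour 6: 0, hour 7: 0.
Peak is 19.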